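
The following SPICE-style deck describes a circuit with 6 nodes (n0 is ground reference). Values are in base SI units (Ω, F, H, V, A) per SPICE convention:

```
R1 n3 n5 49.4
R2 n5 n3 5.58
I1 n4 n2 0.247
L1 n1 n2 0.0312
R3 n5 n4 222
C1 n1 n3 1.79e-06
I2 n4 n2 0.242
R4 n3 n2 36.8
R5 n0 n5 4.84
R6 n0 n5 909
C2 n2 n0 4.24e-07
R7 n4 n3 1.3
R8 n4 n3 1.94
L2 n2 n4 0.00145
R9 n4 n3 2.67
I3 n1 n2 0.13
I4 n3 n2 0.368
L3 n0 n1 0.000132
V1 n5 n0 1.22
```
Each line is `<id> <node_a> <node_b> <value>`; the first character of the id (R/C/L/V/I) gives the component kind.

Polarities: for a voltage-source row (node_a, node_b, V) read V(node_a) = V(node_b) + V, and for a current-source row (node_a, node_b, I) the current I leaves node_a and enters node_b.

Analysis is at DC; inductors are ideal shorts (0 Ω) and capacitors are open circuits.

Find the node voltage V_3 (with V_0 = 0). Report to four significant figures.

-0.06611 V

Apply KCL at each of the 5 non-ground nodes and solve the resulting linear system.
Node n1: branches {L1, C1, I3, L3} → V_1 = 0.000
Node n2: branches {I1, L1, I2, R4, C2, L2, I3, I4} → V_2 = 0.000
Node n3: branches {R1, R2, C1, R4, R7, R8, R9, I4} → V_3 = -0.06611
Node n4: branches {I1, R3, I2, R7, R8, L2, R9} → V_4 = 0.000
Node n5: branches {R1, R2, R3, R5, R6, V1} → V_5 = 1.220
Source currents: i(L1)=-0.3920, i(L2)=0.5932, i(L3)=-0.2620, i(V1)=-0.5154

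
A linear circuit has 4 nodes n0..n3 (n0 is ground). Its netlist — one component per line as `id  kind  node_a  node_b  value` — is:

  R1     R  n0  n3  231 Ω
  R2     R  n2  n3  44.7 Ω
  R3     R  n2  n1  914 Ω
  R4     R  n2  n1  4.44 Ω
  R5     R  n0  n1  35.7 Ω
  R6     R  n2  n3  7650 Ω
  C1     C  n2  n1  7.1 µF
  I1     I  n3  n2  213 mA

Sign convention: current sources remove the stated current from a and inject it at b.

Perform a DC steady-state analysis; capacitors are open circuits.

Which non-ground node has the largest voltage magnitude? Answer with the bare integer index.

3

Element admittances at DC:
  Y(R1) = 0.004329 S between n0,n3
  Y(R2) = 0.02237 S between n2,n3
  Y(R3) = 0.001094 S between n2,n1
  Y(R4) = 0.2252 S between n2,n1
  Y(R5) = 0.02801 S between n0,n1
  Y(R6) = 0.0001307 S between n2,n3
  Y(C1) = 0.000 S between n2,n1
  I1: injects 0.213 A into n2 (from n3)
Assemble and solve the 3×3 MNA system:
  V(n1)=1.071  V(n2)=1.203  V(n3)=-6.929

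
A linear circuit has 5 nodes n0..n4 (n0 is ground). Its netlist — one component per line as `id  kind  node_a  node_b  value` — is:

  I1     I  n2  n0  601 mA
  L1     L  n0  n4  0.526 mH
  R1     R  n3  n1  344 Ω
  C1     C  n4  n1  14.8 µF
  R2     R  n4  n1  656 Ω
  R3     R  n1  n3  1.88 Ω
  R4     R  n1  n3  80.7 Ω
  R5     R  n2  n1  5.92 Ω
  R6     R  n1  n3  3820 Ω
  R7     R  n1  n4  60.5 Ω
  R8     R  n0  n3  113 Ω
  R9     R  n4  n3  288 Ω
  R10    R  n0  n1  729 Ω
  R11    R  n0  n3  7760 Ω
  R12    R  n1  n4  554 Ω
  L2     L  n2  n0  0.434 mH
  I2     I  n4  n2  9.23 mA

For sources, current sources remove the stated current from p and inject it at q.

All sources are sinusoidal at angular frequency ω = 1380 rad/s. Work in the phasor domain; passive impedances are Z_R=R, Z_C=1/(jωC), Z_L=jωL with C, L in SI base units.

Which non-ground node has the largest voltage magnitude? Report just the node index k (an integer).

2

Element admittances at ω=1380 rad/s:
  I1: injects 0.601 A into n0 (from n2)
  Y(L1) = 0.000-1.378j S between n0,n4
  Y(R1) = 0.002907+0.000j S between n3,n1
  Y(C1) = 0.000+0.02042j S between n4,n1
  Y(R2) = 0.001524+0.000j S between n4,n1
  Y(R3) = 0.5319+0.000j S between n1,n3
  Y(R4) = 0.01239+0.000j S between n1,n3
  Y(R5) = 0.1689+0.000j S between n2,n1
  Y(R6) = 0.0002618+0.000j S between n1,n3
  Y(R7) = 0.01653+0.000j S between n1,n4
  Y(R8) = 0.008850+0.000j S between n0,n3
  Y(R9) = 0.003472+0.000j S between n4,n3
  Y(R10) = 0.001372+0.000j S between n0,n1
  Y(R11) = 0.0001289+0.000j S between n0,n3
  Y(R12) = 0.001805+0.000j S between n1,n4
  Y(L2) = 0.000-1.670j S between n2,n0
  I2: injects 0.00923 A into n2 (from n4)
Assemble and solve the 4×4 MNA system:
  V(n1)=-0.03409-0.2946j  V(n2)=-0.006336-0.3572j  V(n3)=-0.03330-0.2881j  V(n4)=0.005508-0.003046j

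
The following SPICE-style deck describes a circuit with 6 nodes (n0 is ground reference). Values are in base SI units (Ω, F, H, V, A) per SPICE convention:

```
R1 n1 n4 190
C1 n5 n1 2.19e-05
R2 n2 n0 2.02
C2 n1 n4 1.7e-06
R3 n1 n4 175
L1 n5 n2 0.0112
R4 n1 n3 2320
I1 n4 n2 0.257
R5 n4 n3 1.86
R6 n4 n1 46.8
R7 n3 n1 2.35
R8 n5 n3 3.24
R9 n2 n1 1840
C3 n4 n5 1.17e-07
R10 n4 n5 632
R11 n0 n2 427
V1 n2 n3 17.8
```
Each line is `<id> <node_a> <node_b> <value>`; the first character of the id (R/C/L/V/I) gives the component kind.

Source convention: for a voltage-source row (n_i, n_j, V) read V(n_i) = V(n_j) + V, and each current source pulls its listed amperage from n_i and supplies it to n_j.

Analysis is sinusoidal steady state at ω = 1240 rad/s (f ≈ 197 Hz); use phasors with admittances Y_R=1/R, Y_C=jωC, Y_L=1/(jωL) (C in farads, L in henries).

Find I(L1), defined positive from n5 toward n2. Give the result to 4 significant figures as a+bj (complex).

Apply KCL at each of the 5 non-ground nodes and solve the resulting linear system.
Node n1: branches {R1, C1, C2, R3, R4, R6, R7, R9} → V_1 = -17.57+0.01695j
Node n2: branches {R2, L1, I1, R9, R11, V1} → V_2 = 0.000+0.000j
Node n3: branches {R4, R5, R7, R8, V1} → V_3 = -17.80+0.000j
Node n4: branches {R1, C2, R3, I1, R5, R6, C3, R10} → V_4 = -18.23-0.007487j
Node n5: branches {C1, L1, R8, C3, R10} → V_5 = -17.22-4.028j
Source currents: i(V1)=-0.04262+1.240j

-0.2901+1.240j A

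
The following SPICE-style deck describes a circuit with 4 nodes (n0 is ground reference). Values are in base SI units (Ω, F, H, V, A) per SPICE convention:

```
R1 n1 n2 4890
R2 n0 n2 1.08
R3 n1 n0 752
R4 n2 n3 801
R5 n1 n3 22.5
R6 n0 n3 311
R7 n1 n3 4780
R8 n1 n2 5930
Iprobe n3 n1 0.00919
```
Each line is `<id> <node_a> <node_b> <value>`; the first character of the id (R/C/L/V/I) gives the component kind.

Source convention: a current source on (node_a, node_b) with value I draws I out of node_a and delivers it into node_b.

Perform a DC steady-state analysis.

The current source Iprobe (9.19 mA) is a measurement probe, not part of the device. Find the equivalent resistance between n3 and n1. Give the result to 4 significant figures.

R_eq = 21.79 Ω

Apply KCL at each of the 3 non-ground nodes and solve the resulting linear system.
Node n1: branches {R1, R3, R5, R7, R8, Iprobe} → V_1 = 0.1450
Node n2: branches {R1, R2, R4, R8} → V_2 = -1.613e-05
Node n3: branches {R4, R5, R6, R7, Iprobe} → V_3 = -0.05531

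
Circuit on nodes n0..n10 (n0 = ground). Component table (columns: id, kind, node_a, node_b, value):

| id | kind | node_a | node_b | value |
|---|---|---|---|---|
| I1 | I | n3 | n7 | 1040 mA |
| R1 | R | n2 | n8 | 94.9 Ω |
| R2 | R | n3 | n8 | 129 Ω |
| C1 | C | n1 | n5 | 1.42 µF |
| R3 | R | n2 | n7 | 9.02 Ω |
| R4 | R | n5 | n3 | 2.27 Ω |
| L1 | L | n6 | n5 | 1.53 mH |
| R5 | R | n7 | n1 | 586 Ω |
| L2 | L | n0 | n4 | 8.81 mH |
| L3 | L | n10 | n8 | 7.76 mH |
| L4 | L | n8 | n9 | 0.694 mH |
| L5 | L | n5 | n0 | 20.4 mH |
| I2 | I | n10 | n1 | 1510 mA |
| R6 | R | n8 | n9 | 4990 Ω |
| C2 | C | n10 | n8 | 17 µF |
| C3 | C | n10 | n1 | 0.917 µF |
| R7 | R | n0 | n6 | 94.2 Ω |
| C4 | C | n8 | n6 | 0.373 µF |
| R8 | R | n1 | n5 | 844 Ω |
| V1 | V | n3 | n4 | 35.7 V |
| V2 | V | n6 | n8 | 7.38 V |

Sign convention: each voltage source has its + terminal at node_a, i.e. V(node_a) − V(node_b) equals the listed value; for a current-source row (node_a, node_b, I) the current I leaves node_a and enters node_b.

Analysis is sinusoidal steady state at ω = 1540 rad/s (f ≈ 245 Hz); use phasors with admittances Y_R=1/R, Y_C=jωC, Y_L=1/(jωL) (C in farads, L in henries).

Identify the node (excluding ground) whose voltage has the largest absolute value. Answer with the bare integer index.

1

Apply KCL at each of the 10 non-ground nodes and solve the resulting linear system.
Node n1: branches {C1, R5, I2, C3, R8} → V_1 = 245.7-308.4j
Node n2: branches {R1, R3} → V_2 = 134.0-43.84j
Node n3: branches {I1, R2, R4, V1} → V_3 = 24.19-3.224j
Node n4: branches {L2, V1} → V_4 = -11.51-3.224j
Node n5: branches {C1, R4, L1, L5, R8} → V_5 = 26.10-1.327j
Node n6: branches {L1, R7, C4, V2} → V_6 = 26.37-1.636j
Node n7: branches {I1, R3, R5} → V_7 = 144.9-47.85j
Node n8: branches {R1, R2, L3, L4, R6, C2, C4, V2} → V_8 = 18.99-1.636j
Node n9: branches {L4, R6} → V_9 = 18.99-1.636j
Node n10: branches {L3, I2, C2, C3} → V_10 = 13.28-20.83j
Source currents: i(V1)=-0.2377+0.8483j, i(V2)=-0.1485+0.1245j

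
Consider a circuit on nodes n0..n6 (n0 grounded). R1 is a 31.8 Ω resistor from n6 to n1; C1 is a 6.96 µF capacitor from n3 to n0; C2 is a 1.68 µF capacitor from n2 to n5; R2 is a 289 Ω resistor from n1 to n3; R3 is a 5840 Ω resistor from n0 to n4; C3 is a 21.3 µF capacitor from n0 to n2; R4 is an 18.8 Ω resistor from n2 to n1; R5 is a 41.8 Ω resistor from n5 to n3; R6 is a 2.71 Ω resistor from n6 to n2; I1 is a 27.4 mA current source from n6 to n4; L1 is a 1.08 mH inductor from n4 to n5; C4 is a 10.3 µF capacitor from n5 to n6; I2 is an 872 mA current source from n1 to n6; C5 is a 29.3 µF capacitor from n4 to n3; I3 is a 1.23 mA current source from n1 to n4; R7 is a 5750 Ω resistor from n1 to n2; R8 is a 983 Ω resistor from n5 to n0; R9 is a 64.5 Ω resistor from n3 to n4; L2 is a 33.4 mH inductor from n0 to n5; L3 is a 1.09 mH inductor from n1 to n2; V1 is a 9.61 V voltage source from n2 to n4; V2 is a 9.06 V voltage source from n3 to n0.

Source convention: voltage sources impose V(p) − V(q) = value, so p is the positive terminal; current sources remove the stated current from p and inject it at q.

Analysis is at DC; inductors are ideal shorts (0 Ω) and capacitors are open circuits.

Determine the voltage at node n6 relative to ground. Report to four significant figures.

Apply KCL at each of the 6 non-ground nodes and solve the resulting linear system.
Node n1: branches {R1, R2, R4, I2, I3, R7, L3} → V_1 = 9.610
Node n2: branches {C2, C3, R4, R6, R7, L3, V1} → V_2 = 9.610
Node n3: branches {C1, R2, R5, C5, R9, V2} → V_3 = 9.060
Node n4: branches {R3, I1, L1, C5, I3, R9, V1} → V_4 = 0.000
Node n5: branches {C2, R5, L1, C4, R8, L2} → V_5 = 0.000
Node n6: branches {R1, R6, I1, C4, I2} → V_6 = 11.72
Source currents: i(L1)=0.1386, i(L2)=-0.3553, i(L3)=-0.8088, i(V1)=-0.03053, i(V2)=-0.3553

11.72 V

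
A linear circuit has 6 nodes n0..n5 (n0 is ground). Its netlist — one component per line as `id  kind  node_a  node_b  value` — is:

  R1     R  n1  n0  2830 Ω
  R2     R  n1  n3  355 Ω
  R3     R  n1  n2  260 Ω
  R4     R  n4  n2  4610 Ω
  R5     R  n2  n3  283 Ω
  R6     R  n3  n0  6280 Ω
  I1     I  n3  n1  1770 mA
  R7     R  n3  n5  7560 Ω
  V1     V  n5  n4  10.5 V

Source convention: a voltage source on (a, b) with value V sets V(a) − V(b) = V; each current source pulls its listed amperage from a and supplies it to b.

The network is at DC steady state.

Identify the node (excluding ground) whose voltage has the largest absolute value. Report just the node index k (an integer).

3

Apply KCL at each of the 5 non-ground nodes and solve the resulting linear system.
Node n1: branches {R1, R2, R3, I1} → V_1 = 114.8
Node n2: branches {R3, R4, R5} → V_2 = -64.36
Node n3: branches {R2, R5, R6, I1, R7} → V_3 = -254.6
Node n4: branches {R4, V1} → V_4 = -140.4
Node n5: branches {R7, V1} → V_5 = -129.9
Source currents: i(V1)=-0.01650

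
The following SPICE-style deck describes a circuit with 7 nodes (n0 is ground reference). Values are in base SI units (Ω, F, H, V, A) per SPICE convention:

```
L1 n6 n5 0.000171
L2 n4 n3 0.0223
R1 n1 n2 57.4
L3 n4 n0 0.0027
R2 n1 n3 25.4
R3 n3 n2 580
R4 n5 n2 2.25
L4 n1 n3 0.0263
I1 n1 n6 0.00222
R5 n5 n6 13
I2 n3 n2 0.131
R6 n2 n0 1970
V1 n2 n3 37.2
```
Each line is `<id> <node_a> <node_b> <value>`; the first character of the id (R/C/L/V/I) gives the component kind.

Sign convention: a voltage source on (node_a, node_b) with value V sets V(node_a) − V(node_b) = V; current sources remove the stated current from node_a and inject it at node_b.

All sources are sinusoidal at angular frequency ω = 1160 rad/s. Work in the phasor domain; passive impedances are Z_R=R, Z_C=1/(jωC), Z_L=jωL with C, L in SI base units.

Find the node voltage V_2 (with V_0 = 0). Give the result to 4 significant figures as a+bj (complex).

37.19-0.5475j V

MNA unknowns: 6 node voltages V₁..V_6 plus 1 source current (V1)
L1: Y=0.000-5.041j on G[6,5]
L2: Y=0.000-0.03866j on G[4,3]
R1: Y=0.01742+0.000j on G[1,2]
L3: Y=0.000-0.3193j on G[4,0]
R2: Y=0.03937+0.000j on G[1,3]
R3: Y=0.001724+0.000j on G[3,2]
R4: Y=0.4444+0.000j on G[5,2]
L4: Y=0.000-0.03278j on G[1,3]
I1: z[1]−=0.00222, z[6]+=0.00222
R5: Y=0.07692+0.000j on G[5,6]
I2: z[3]−=0.131, z[2]+=0.131
R6: Y=0.0005076+0.000j on G[2,0]
V1: row V2−V3=37.2, i_V1 at 2,3
solve → V1=8.523+4.376j, V2=37.19-0.5475j, V3=-0.008060-0.5475j, V4=-0.0008704-0.05913j, V5=37.20-0.5475j, V6=37.20-0.5471j
aux → i_V1=-0.4493+0.08606j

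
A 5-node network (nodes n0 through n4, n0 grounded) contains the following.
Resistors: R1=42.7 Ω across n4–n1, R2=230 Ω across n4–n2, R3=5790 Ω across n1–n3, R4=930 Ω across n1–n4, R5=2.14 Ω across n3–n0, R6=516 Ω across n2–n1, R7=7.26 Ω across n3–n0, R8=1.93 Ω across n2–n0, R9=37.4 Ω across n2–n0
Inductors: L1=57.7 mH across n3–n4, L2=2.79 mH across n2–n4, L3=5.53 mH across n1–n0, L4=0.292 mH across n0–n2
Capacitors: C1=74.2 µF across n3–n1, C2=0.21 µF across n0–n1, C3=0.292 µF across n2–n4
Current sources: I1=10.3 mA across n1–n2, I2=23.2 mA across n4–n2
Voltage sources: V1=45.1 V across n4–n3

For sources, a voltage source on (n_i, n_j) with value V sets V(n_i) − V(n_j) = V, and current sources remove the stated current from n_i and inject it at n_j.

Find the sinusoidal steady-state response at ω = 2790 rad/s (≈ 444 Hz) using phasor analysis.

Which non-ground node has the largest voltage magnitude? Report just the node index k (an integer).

4

Apply KCL at each of the 4 non-ground nodes and solve the resulting linear system.
Node n1: branches {R1, C1, C2, R3, R4, I1, R6, L3} → V_1 = -2.893+3.519j
Node n2: branches {R2, L2, I1, I2, R6, R8, C3, R9, L4} → V_2 = 3.732-0.6234j
Node n3: branches {L1, C1, R3, R5, R7, V1} → V_3 = -2.470+7.826j
Node n4: branches {R1, R2, L1, L2, R4, I2, C3, V1} → V_4 = 42.63+7.826j
Source currents: i(V1)=-2.386+5.103j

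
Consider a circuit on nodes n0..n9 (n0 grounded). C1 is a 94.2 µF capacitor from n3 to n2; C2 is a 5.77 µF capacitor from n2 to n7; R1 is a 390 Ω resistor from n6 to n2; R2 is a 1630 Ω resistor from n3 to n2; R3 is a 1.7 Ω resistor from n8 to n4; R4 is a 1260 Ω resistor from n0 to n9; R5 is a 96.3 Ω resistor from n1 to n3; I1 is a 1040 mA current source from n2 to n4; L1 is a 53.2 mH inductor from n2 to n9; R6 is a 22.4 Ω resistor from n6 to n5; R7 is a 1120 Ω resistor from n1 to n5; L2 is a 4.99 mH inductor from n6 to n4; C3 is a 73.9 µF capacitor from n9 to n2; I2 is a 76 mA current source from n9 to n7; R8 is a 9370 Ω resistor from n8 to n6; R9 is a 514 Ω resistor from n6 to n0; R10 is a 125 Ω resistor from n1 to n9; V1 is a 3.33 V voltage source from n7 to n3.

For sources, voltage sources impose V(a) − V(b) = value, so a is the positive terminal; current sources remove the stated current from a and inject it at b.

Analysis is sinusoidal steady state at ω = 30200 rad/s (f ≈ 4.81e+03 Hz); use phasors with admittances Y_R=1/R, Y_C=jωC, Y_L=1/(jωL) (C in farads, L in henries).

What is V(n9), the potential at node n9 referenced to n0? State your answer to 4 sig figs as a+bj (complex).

-186.4-0.03497j V

Element admittances at ω=30200 rad/s:
  Y(C1) = 0.000+2.845j S between n3,n2
  Y(C2) = 0.000+0.1743j S between n2,n7
  Y(R1) = 0.002564+0.000j S between n6,n2
  Y(R2) = 0.0006135+0.000j S between n3,n2
  Y(R3) = 0.5882+0.000j S between n8,n4
  Y(R4) = 0.0007937+0.000j S between n0,n9
  Y(R5) = 0.01038+0.000j S between n1,n3
  I1: injects 1.04 A into n4 (from n2)
  Y(L1) = 0.000-0.0006224j S between n2,n9
  Y(R6) = 0.04464+0.000j S between n6,n5
  Y(R7) = 0.0008929+0.000j S between n1,n5
  Y(L2) = 0.000-0.006636j S between n6,n4
  Y(C3) = 0.000+2.232j S between n9,n2
  I2: injects 0.076 A into n7 (from n9)
  Y(R8) = 0.0001067+0.000j S between n8,n6
  Y(R9) = 0.001946+0.000j S between n6,n0
  Y(R10) = 0.008000+0.000j S between n1,n9
  V1: constraint V(n7)−V(n3) = 3.33
Assemble and solve the 10×10 MNA system:
  V(n1)=-174.5-0.02837j  V(n2)=-186.4+0.03965j  V(n3)=-186.6-0.02689j  V(n4)=78.54+156.7j  V(n5)=71.11+0.01343j  V(n6)=76.02+0.01427j  V(n7)=-183.2-0.02689j  V(n8)=78.54+156.7j  V(n9)=-186.4-0.03497j
  i(V1)=0.06441-0.5468j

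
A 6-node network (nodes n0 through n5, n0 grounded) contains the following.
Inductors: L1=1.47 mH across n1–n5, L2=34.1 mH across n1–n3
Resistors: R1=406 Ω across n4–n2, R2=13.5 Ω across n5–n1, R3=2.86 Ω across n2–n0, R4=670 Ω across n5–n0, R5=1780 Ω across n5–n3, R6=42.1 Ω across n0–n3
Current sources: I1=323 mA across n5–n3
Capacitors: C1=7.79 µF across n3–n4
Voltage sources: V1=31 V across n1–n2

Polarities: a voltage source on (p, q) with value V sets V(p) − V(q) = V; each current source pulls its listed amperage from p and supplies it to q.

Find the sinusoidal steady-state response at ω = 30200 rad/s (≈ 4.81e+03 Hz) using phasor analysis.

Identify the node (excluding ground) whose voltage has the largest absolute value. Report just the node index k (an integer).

1

Apply KCL at each of the 5 non-ground nodes and solve the resulting linear system.
Node n1: branches {L1, R2, L2, V1} → V_1 = 30.04+0.05112j
Node n2: branches {R1, R3, V1} → V_2 = -0.9602+0.05112j
Node n3: branches {I1, L2, R5, C1, R6} → V_3 = 12.53-0.6705j
Node n4: branches {R1, C1} → V_4 = 12.54-0.5291j
Node n5: branches {L1, R2, I1, R4, R5} → V_5 = 25.48-1.304j
Source currents: i(V1)=-0.3690+0.01930j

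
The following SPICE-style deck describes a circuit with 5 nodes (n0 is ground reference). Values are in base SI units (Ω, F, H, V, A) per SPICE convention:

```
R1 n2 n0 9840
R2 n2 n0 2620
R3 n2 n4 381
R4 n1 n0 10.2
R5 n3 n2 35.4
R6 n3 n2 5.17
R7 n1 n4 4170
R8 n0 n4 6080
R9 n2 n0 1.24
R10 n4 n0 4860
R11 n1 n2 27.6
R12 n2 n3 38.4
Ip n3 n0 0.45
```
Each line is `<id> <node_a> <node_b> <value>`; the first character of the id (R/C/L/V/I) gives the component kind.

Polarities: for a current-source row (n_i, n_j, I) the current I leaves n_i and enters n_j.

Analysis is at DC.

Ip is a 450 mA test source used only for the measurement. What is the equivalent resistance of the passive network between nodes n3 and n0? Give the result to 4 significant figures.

R_eq = 5.236 Ω

Element admittances at DC:
  Y(R1) = 0.0001016 S between n2,n0
  Y(R2) = 0.0003817 S between n2,n0
  Y(R3) = 0.002625 S between n2,n4
  Y(R4) = 0.09804 S between n1,n0
  Y(R5) = 0.02825 S between n3,n2
  Y(R6) = 0.1934 S between n3,n2
  Y(R7) = 0.0002398 S between n1,n4
  Y(R8) = 0.0001645 S between n0,n4
  Y(R9) = 0.8065 S between n2,n0
  Y(R10) = 0.0002058 S between n4,n0
  Y(R11) = 0.03623 S between n1,n2
  Y(R12) = 0.02604 S between n2,n3
  Ip: injects 0.45 A into n0 (from n3)
Assemble and solve the 4×4 MNA system:
  V(n1)=-0.1462  V(n2)=-0.5397  V(n3)=-2.356  V(n4)=-0.4488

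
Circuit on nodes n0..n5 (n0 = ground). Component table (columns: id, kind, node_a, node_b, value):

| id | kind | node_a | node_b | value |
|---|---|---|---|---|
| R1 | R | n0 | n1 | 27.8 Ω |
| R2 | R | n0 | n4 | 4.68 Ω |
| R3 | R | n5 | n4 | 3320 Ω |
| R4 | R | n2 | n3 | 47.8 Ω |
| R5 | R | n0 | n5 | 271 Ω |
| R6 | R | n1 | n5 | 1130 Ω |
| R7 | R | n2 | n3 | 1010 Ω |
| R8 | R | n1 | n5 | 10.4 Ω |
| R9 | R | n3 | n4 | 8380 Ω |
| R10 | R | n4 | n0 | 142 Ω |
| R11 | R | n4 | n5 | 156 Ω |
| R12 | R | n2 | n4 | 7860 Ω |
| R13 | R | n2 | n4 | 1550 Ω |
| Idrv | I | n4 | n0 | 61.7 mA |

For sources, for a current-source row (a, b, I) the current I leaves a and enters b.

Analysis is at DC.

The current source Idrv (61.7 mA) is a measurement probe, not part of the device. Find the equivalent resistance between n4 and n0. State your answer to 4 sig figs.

R_eq = 4.421 Ω

Element admittances at DC:
  Y(R1) = 0.03597 S between n0,n1
  Y(R2) = 0.2137 S between n0,n4
  Y(R3) = 0.0003012 S between n5,n4
  Y(R4) = 0.02092 S between n2,n3
  Y(R5) = 0.003690 S between n0,n5
  Y(R6) = 0.0008850 S between n1,n5
  Y(R7) = 0.0009901 S between n2,n3
  Y(R8) = 0.09615 S between n1,n5
  Y(R9) = 0.0001193 S between n3,n4
  Y(R10) = 0.007042 S between n4,n0
  Y(R11) = 0.006410 S between n4,n5
  Y(R12) = 0.0001272 S between n2,n4
  Y(R13) = 0.0006452 S between n2,n4
  Idrv: injects 0.0617 A into n0 (from n4)
Assemble and solve the 5×5 MNA system:
  V(n1)=-0.03645  V(n2)=-0.2728  V(n3)=-0.2728  V(n4)=-0.2728  V(n5)=-0.04996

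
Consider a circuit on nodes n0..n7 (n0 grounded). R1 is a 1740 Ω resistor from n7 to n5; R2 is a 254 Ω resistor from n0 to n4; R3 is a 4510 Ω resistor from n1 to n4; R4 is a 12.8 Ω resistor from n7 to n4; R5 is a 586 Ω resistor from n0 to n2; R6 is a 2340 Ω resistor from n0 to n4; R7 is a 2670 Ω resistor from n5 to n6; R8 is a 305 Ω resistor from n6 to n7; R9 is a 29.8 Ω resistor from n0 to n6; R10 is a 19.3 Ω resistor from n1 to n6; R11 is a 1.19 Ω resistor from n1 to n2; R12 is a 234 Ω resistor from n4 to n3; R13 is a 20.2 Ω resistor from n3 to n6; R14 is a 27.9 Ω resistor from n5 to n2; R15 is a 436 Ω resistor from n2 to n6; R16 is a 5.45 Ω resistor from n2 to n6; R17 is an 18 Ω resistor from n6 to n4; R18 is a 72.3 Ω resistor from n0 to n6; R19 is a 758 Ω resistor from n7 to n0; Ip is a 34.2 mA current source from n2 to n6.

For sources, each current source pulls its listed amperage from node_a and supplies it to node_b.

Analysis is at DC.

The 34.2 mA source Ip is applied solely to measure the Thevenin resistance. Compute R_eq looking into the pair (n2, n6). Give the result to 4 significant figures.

Apply KCL at each of the 7 non-ground nodes and solve the resulting linear system.
Node n1: branches {R3, R10, R11} → V_1 = -0.1310
Node n2: branches {R5, R11, R14, R15, R16, Ip} → V_2 = -0.1394
Node n3: branches {R12, R13} → V_3 = 0.004558
Node n4: branches {R2, R3, R4, R6, R12, R17} → V_4 = 0.002793
Node n5: branches {R1, R7, R14} → V_5 = -0.1357
Node n6: branches {R7, R8, R9, R10, R13, R15, R16, R17, R18, Ip} → V_6 = 0.004710
Node n7: branches {R1, R4, R8, R19} → V_7 = 0.001868

R_eq = 4.213 Ω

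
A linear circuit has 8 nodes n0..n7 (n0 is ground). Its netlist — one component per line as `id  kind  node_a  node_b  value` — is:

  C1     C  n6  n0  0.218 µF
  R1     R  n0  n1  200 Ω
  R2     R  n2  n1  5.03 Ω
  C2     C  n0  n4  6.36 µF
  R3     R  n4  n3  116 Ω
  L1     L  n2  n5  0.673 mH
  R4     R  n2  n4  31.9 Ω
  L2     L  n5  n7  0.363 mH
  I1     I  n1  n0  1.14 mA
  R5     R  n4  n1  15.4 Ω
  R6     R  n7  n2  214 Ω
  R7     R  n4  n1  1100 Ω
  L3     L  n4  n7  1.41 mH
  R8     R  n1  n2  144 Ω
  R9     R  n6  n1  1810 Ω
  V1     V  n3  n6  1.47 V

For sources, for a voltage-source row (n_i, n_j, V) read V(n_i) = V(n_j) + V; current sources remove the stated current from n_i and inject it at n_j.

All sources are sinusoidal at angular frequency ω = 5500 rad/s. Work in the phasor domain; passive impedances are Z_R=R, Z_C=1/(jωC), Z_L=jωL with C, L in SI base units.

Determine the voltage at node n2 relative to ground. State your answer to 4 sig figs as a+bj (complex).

MNA unknowns: 7 node voltages V₁..V_7 plus 1 source current (V1)
C1: Y=0.000+0.001199j on G[6,0]
R1: Y=0.005000+0.000j on G[0,1]
R2: Y=0.1988+0.000j on G[2,1]
C2: Y=0.000+0.03498j on G[0,4]
R3: Y=0.008621+0.000j on G[4,3]
L1: Y=0.000-0.2702j on G[2,5]
R4: Y=0.03135+0.000j on G[2,4]
L2: Y=0.000-0.5009j on G[5,7]
I1: z[1]−=0.00114, z[0]+=0.00114
R5: Y=0.06494+0.000j on G[4,1]
R6: Y=0.004673+0.000j on G[7,2]
R7: Y=0.0009091+0.000j on G[4,1]
L3: Y=0.000-0.1289j on G[4,7]
R8: Y=0.006944+0.000j on G[1,2]
R9: Y=0.0005525+0.000j on G[6,1]
V1: row V3−V6=1.47, i_V1 at 3,6
solve → V1=0.02674+0.02241j, V2=0.03169+0.02020j, V3=0.1557+0.2009j, V4=0.04184+0.02953j, V5=0.03452+0.02273j, V6=-1.314+0.2009j, V7=0.03605+0.02409j
aux → i_V1=-0.0009817-0.001477j

0.03169+0.02020j V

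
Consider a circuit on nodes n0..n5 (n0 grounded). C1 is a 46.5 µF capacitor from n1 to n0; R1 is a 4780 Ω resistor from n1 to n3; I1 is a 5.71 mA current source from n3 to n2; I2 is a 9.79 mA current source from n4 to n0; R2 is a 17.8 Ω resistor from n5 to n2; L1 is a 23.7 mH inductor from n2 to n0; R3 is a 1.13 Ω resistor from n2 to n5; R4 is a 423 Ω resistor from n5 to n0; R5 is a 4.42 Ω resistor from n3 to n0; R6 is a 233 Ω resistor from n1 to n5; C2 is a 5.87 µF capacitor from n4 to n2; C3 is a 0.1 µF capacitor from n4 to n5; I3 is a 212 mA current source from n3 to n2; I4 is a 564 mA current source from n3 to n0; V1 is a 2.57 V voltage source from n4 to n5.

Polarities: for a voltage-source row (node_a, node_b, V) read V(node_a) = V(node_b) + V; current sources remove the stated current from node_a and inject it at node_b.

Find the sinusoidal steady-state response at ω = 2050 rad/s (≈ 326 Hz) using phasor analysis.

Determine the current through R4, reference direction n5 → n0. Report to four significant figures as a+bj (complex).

Apply KCL at each of the 5 non-ground nodes and solve the resulting linear system.
Node n1: branches {C1, R1, R6} → V_1 = 0.4164-0.1054j
Node n2: branches {I1, R2, L1, R3, C2, I3} → V_2 = 2.977+9.236j
Node n3: branches {R1, I1, R5, I3, I4} → V_3 = -3.452-9.739e-05j
Node n4: branches {I2, C2, C3, V1} → V_4 = 5.516+9.138j
Node n5: branches {R2, R3, R4, R6, C3, V1} → V_5 = 2.946+9.138j
Source currents: i(V1)=-0.01096-0.03108j

0.006966+0.02160j A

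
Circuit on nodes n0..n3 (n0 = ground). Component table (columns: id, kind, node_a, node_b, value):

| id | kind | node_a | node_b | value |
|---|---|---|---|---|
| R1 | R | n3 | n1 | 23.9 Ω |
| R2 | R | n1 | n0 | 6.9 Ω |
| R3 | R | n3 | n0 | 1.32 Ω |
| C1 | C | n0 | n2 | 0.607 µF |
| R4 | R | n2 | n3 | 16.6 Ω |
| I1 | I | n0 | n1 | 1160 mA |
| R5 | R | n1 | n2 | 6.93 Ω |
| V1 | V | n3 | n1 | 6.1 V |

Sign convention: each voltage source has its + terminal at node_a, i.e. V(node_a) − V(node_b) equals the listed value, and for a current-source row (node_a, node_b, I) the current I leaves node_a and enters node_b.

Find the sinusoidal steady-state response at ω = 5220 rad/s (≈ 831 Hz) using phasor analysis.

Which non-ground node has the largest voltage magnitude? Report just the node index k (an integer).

1

Apply KCL at each of the 3 non-ground nodes and solve the resulting linear system.
Node n1: branches {R1, R2, I1, R5, V1} → V_1 = -3.835+0.007154j
Node n2: branches {C1, R4, R5} → V_2 = -2.038+0.03872j
Node n3: branches {R1, R3, R4, V1} → V_3 = 2.265+0.007154j
Source currents: i(V1)=-2.230-0.003518j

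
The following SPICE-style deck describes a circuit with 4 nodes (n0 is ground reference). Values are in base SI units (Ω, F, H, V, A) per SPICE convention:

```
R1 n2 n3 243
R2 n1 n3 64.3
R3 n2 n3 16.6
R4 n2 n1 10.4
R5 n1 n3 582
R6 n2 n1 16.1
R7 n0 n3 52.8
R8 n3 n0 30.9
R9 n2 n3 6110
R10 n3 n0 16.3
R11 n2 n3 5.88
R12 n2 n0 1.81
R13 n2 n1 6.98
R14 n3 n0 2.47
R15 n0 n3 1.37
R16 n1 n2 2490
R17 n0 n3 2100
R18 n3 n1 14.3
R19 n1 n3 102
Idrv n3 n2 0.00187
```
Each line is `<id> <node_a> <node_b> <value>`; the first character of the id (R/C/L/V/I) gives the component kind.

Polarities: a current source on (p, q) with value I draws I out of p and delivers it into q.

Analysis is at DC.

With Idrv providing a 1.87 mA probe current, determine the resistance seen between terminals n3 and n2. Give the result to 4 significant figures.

Apply KCL at each of the 3 non-ground nodes and solve the resulting linear system.
Node n1: branches {R2, R4, R5, R6, R13, R16, R18, R19} → V_1 = 0.001218
Node n2: branches {R1, R3, R4, R6, R9, R11, R12, R13, R16, Idrv} → V_2 = 0.001876
Node n3: branches {R1, R2, R3, R5, R7, R8, R9, R10, R11, R14, R15, R17, R18, R19, Idrv} → V_3 = -0.0008305

R_eq = 1.447 Ω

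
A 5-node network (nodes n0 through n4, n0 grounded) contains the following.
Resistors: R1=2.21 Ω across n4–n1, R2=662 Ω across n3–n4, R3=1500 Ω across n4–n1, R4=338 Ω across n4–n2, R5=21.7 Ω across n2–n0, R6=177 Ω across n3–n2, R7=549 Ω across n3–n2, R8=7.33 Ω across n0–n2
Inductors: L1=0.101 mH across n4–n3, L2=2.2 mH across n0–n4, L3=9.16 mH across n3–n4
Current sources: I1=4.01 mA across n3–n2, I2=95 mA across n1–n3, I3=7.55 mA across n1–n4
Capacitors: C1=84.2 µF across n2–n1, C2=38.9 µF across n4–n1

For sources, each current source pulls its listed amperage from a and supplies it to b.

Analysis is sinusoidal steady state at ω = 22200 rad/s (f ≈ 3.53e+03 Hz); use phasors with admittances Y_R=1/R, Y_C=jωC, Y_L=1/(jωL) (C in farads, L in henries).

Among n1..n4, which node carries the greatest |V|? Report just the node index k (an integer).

MNA unknowns: 4 node voltages V₁..V_4
R1: Y=0.4525+0.000j on G[4,1]
R2: Y=0.001511+0.000j on G[3,4]
R3: Y=0.0006667+0.000j on G[4,1]
L1: Y=0.000-0.4460j on G[4,3]
L2: Y=0.000-0.02048j on G[0,4]
R4: Y=0.002959+0.000j on G[4,2]
R5: Y=0.04608+0.000j on G[2,0]
I1: z[3]−=0.00401, z[2]+=0.00401
L3: Y=0.000-0.004918j on G[3,4]
R6: Y=0.005650+0.000j on G[3,2]
R7: Y=0.001821+0.000j on G[3,2]
C1: Y=0.000+1.869j on G[2,1]
R8: Y=0.1364+0.000j on G[0,2]
C2: Y=0.000+0.8636j on G[4,1]
I2: z[1]−=0.095, z[3]+=0.095
I3: z[1]−=0.00755, z[4]+=0.00755
solve → V1=0.009550+0.007986j, V2=0.009227+0.006462j, V3=0.06013+0.1187j, V4=0.05760-0.08225j

3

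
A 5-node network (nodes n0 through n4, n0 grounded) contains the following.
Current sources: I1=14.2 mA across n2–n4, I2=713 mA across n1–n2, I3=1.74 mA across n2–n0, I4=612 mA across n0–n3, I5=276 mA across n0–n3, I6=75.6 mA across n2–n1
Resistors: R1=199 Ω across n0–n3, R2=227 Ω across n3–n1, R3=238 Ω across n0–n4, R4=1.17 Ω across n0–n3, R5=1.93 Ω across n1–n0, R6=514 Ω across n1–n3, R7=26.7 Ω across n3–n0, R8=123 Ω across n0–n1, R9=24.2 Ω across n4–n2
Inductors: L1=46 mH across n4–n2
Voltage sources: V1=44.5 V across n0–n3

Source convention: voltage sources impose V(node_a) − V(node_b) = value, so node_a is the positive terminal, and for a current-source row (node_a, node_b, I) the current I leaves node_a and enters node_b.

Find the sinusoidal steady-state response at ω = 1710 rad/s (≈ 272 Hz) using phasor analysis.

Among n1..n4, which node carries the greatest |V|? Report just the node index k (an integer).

2

MNA unknowns: 4 node voltages V₁..V_4 plus 1 source current (V1)
I1: z[2]−=0.0142, z[4]+=0.0142
R1: Y=0.005025+0.000j on G[0,3]
R2: Y=0.004405+0.000j on G[3,1]
R3: Y=0.004202+0.000j on G[0,4]
I2: z[1]−=0.713, z[2]+=0.713
R4: Y=0.8547+0.000j on G[0,3]
R5: Y=0.5181+0.000j on G[1,0]
L1: Y=0.000-0.01271j on G[4,2]
I3: z[2]−=0.00174, z[0]+=0.00174
R6: Y=0.001946+0.000j on G[1,3]
R7: Y=0.03745+0.000j on G[3,0]
R8: Y=0.008130+0.000j on G[0,1]
I4: z[0]−=0.612, z[3]+=0.612
I5: z[0]−=0.276, z[3]+=0.276
I6: z[2]−=0.0756, z[1]+=0.0756
R9: Y=0.04132+0.000j on G[4,2]
V1: row V0−V3=44.5, i_V1 at 0,3
solve → V1=-1.727+0.000j, V2=165.0+4.227j, V3=-44.50+0.000j, V4=151.3+0.000j
aux → i_V1=-41.08+0.000j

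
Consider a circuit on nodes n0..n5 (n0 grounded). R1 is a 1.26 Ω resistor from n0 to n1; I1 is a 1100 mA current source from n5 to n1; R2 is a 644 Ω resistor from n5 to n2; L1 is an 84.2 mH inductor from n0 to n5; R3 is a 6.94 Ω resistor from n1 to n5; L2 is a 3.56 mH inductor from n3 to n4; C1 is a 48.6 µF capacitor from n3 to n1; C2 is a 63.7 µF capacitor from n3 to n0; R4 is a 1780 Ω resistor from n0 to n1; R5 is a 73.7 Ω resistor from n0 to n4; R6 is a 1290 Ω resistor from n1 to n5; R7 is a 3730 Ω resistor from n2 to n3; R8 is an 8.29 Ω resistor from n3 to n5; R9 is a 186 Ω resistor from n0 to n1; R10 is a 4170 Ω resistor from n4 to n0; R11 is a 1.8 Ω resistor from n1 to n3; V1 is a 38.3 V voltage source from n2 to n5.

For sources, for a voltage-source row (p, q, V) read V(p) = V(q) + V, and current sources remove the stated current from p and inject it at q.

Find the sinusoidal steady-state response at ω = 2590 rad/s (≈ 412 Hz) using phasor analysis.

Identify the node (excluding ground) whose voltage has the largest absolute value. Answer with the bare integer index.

2

Apply KCL at each of the 5 non-ground nodes and solve the resulting linear system.
Node n1: branches {R1, I1, R3, C1, R4, R6, R9, R11} → V_1 = 0.07841+0.08426j
Node n2: branches {R2, R7, V1} → V_2 = 33.91+0.1250j
Node n3: branches {L2, C1, C2, R7, R8, R11} → V_3 = -0.5645+0.3406j
Node n4: branches {L2, R5, R10} → V_4 = -0.5128+0.4059j
Node n5: branches {I1, R2, L1, R3, R6, R8, V1} → V_5 = -4.394+0.1250j
Source currents: i(V1)=-0.06871+5.778e-05j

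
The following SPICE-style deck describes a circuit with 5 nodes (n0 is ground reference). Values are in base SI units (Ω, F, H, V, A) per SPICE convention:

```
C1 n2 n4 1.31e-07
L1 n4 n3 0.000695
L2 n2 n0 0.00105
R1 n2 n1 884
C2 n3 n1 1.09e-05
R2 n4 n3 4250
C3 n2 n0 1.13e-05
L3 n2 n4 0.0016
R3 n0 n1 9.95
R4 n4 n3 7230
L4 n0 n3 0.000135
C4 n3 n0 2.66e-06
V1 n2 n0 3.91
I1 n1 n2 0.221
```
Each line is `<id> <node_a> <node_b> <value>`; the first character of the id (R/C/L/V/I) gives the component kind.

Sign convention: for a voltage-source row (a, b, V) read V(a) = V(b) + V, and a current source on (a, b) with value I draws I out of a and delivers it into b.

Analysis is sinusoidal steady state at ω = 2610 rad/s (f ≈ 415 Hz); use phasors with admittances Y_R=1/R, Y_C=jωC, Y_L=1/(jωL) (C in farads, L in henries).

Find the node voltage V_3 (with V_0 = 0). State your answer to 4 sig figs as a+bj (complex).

MNA unknowns: 4 node voltages V₁..V_4 plus 1 source current (V1)
C1: Y=0.000+0.0003419j on G[2,4]
L1: Y=0.000-0.5513j on G[4,3]
L2: Y=0.000-0.3649j on G[2,0]
R1: Y=0.001131+0.000j on G[2,1]
C2: Y=0.000+0.02845j on G[3,1]
R2: Y=0.0002353+0.000j on G[4,3]
C3: Y=0.000+0.02949j on G[2,0]
L3: Y=0.000-0.2395j on G[2,4]
R3: Y=0.1005+0.000j on G[0,1]
R4: Y=0.0001383+0.000j on G[4,3]
L4: Y=0.000-2.838j on G[0,3]
C4: Y=0.000+0.006943j on G[3,0]
V1: row V2−V0=3.91, i_V1 at 2,0
I1: z[1]−=0.221, z[2]+=0.221
solve → V1=-1.957+0.6146j, V2=3.910+0.000j, V3=0.2384-0.005846j, V4=1.349-0.004602j
aux → i_V1=0.2133+1.924j

0.2384-0.005846j V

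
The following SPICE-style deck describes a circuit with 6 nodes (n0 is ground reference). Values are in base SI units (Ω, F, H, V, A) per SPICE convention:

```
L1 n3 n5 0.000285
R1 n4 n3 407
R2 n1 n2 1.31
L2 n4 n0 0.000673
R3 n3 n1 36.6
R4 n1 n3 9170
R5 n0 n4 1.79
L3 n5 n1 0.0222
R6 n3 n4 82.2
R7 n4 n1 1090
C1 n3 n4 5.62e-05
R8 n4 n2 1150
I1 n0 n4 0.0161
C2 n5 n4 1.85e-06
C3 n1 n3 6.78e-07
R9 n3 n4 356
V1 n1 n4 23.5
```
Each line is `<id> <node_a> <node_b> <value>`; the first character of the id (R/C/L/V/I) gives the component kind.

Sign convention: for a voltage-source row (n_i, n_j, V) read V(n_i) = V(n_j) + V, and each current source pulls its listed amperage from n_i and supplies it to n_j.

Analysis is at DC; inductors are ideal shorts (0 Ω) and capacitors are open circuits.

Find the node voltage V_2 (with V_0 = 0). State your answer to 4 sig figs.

23.47 V

MNA unknowns: 5 node voltages V₁..V_5 plus 4 source currents (L1, L2, L3, V1)
L1: row V3−V5=0, i_L1 at 3,5
R1: Y=0.002457 on G[4,3]
R2: Y=0.7634 on G[1,2]
L2: row V4−V0=0, i_L2 at 4,0
R3: Y=0.02732 on G[3,1]
R4: Y=0.0001091 on G[1,3]
R5: Y=0.5587 on G[0,4]
L3: row V5−V1=0, i_L3 at 5,1
R6: Y=0.01217 on G[3,4]
R7: Y=0.0009174 on G[4,1]
C1: Y=0.000 on G[3,4]
R8: Y=0.0008696 on G[4,2]
I1: z[0]−=0.0161, z[4]+=0.0161
C2: Y=0.000 on G[5,4]
C3: Y=0.000 on G[1,3]
R9: Y=0.002809 on G[3,4]
V1: row V1−V4=23.5, i_V1 at 1,4
solve → V1=23.50, V2=23.47, V3=23.50, V4=0.000, V5=23.50
aux → i_L1=-0.4096, i_L2=0.01610, i_L3=-0.4096, i_V1=-0.4516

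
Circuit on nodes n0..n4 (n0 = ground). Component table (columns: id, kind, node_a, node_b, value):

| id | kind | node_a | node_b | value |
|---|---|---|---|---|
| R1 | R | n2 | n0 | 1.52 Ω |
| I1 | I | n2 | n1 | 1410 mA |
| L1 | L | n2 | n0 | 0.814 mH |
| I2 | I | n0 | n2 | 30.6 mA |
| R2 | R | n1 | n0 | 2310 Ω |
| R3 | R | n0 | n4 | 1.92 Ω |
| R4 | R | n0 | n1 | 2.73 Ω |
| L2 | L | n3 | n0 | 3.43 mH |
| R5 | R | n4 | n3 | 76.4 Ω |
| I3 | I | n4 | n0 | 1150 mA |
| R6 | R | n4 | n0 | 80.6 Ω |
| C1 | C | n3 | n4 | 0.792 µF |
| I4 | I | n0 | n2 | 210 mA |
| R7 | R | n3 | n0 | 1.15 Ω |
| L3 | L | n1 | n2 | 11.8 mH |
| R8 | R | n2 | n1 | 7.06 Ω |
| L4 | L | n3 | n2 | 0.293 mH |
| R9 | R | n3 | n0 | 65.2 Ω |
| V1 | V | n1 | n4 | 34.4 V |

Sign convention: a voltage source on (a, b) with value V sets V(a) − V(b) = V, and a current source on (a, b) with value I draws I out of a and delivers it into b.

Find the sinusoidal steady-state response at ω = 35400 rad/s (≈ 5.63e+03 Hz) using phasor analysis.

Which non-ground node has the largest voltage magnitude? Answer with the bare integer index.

1

Apply KCL at each of the 4 non-ground nodes and solve the resulting linear system.
Node n1: branches {I1, R2, R4, L3, R8, V1} → V_1 = 18.32+0.4966j
Node n2: branches {R1, I1, L1, I2, I4, L3, R8, L4} → V_2 = 1.646+0.3269j
Node n3: branches {L2, R5, C1, R7, L4, R9} → V_3 = -0.1564-0.6851j
Node n4: branches {R3, R5, I3, R6, C1, V1} → V_4 = -16.08+0.4966j
Source currents: i(V1)=-7.668-0.1663j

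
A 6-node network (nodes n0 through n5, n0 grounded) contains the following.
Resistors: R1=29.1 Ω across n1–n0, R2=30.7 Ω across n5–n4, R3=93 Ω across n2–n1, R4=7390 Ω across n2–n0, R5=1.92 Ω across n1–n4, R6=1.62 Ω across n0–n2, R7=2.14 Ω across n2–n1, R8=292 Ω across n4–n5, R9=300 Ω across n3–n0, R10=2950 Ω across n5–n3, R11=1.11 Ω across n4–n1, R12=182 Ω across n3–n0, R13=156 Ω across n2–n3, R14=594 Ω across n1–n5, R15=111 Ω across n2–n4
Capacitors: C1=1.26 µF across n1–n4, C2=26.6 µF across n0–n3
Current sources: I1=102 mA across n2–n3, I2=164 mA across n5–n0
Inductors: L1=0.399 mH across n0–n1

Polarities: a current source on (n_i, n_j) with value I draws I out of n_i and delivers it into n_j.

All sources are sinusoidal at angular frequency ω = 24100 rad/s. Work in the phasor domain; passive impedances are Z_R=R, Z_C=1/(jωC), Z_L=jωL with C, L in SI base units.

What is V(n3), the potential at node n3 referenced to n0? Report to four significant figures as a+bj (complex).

0.002702-0.1528j V

Apply KCL at each of the 5 non-ground nodes and solve the resulting linear system.
Node n1: branches {R1, R3, R5, C1, R7, L1, R11, R14} → V_1 = -0.6015-0.2046j
Node n2: branches {R3, R4, R6, R7, I1, R13, R15} → V_2 = -0.3564-0.09055j
Node n3: branches {R9, I1, R10, R12, C2, R13} → V_3 = 0.002702-0.1528j
Node n4: branches {R2, R5, C1, R8, R11, R15} → V_4 = -0.7082-0.2016j
Node n5: branches {R2, R8, R10, R14, I2} → V_5 = -5.011-0.2013j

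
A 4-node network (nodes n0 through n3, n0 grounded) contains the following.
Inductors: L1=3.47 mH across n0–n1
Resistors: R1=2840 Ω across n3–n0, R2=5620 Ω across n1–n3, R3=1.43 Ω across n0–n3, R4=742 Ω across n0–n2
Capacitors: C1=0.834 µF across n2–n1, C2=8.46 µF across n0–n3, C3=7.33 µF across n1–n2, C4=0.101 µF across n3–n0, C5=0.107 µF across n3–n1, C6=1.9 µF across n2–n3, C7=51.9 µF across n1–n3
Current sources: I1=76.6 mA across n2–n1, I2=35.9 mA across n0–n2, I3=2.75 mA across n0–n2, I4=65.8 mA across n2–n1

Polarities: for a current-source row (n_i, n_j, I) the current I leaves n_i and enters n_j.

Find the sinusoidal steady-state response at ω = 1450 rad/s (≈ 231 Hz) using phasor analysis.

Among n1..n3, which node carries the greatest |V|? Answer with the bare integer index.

2

Element admittances at ω=1450 rad/s:
  Y(L1) = 0.000-0.1987j S between n0,n1
  Y(R1) = 0.0003521+0.000j S between n3,n0
  Y(C1) = 0.000+0.001209j S between n2,n1
  Y(C2) = 0.000+0.01227j S between n0,n3
  Y(C3) = 0.000+0.01063j S between n1,n2
  Y(C4) = 0.000+0.0001465j S between n3,n0
  Y(R2) = 0.0001779+0.000j S between n1,n3
  I1: injects 0.0766 A into n1 (from n2)
  Y(R3) = 0.6993+0.000j S between n0,n3
  Y(C5) = 0.000+0.0001552j S between n3,n1
  I2: injects 0.0359 A into n2 (from n0)
  I3: injects 0.00275 A into n2 (from n0)
  Y(C6) = 0.000+0.002755j S between n2,n3
  Y(R4) = 0.001348+0.000j S between n0,n2
  Y(C7) = 0.000+0.07526j S between n1,n3
  I4: injects 0.0658 A into n1 (from n2)
Assemble and solve the 3×3 MNA system:
  V(n1)=0.1176+0.4730j  V(n2)=-0.6065+7.441j  V(n3)=-0.07758+0.02044j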